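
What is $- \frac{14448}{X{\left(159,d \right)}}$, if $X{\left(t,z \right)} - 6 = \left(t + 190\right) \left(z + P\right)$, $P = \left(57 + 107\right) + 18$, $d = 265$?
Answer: $- \frac{688}{7429} \approx -0.09261$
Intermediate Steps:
$P = 182$ ($P = 164 + 18 = 182$)
$X{\left(t,z \right)} = 6 + \left(182 + z\right) \left(190 + t\right)$ ($X{\left(t,z \right)} = 6 + \left(t + 190\right) \left(z + 182\right) = 6 + \left(190 + t\right) \left(182 + z\right) = 6 + \left(182 + z\right) \left(190 + t\right)$)
$- \frac{14448}{X{\left(159,d \right)}} = - \frac{14448}{34586 + 182 \cdot 159 + 190 \cdot 265 + 159 \cdot 265} = - \frac{14448}{34586 + 28938 + 50350 + 42135} = - \frac{14448}{156009} = \left(-14448\right) \frac{1}{156009} = - \frac{688}{7429}$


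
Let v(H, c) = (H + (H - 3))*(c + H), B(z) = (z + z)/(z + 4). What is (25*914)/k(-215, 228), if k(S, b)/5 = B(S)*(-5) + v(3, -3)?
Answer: -96427/215 ≈ -448.50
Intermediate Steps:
B(z) = 2*z/(4 + z) (B(z) = (2*z)/(4 + z) = 2*z/(4 + z))
v(H, c) = (-3 + 2*H)*(H + c) (v(H, c) = (H + (-3 + H))*(H + c) = (-3 + 2*H)*(H + c))
k(S, b) = -50*S/(4 + S) (k(S, b) = 5*((2*S/(4 + S))*(-5) + (-3*3 - 3*(-3) + 2*3² + 2*3*(-3))) = 5*(-10*S/(4 + S) + (-9 + 9 + 2*9 - 18)) = 5*(-10*S/(4 + S) + (-9 + 9 + 18 - 18)) = 5*(-10*S/(4 + S) + 0) = 5*(-10*S/(4 + S)) = -50*S/(4 + S))
(25*914)/k(-215, 228) = (25*914)/((-50*(-215)/(4 - 215))) = 22850/((-50*(-215)/(-211))) = 22850/((-50*(-215)*(-1/211))) = 22850/(-10750/211) = 22850*(-211/10750) = -96427/215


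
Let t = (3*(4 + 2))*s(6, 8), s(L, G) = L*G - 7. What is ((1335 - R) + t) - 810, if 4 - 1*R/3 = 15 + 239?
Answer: 2013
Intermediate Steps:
s(L, G) = -7 + G*L (s(L, G) = G*L - 7 = -7 + G*L)
R = -750 (R = 12 - 3*(15 + 239) = 12 - 3*254 = 12 - 762 = -750)
t = 738 (t = (3*(4 + 2))*(-7 + 8*6) = (3*6)*(-7 + 48) = 18*41 = 738)
((1335 - R) + t) - 810 = ((1335 - 1*(-750)) + 738) - 810 = ((1335 + 750) + 738) - 810 = (2085 + 738) - 810 = 2823 - 810 = 2013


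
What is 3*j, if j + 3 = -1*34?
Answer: -111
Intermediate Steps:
j = -37 (j = -3 - 1*34 = -3 - 34 = -37)
3*j = 3*(-37) = -111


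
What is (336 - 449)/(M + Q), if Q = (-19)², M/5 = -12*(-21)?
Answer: -113/1621 ≈ -0.069710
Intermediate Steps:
M = 1260 (M = 5*(-12*(-21)) = 5*252 = 1260)
Q = 361
(336 - 449)/(M + Q) = (336 - 449)/(1260 + 361) = -113/1621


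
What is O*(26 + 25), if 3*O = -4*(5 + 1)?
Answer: -408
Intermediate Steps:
O = -8 (O = (-4*(5 + 1))/3 = (-4*6)/3 = (1/3)*(-24) = -8)
O*(26 + 25) = -8*(26 + 25) = -8*51 = -408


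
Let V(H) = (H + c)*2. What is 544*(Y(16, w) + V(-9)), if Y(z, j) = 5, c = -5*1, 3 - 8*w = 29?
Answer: -12512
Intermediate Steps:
w = -13/4 (w = 3/8 - ⅛*29 = 3/8 - 29/8 = -13/4 ≈ -3.2500)
c = -5
V(H) = -10 + 2*H (V(H) = (H - 5)*2 = (-5 + H)*2 = -10 + 2*H)
544*(Y(16, w) + V(-9)) = 544*(5 + (-10 + 2*(-9))) = 544*(5 + (-10 - 18)) = 544*(5 - 28) = 544*(-23) = -12512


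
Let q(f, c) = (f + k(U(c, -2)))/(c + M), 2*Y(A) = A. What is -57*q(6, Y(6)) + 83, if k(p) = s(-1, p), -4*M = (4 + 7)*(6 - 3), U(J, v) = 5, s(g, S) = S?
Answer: 1417/7 ≈ 202.43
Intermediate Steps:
Y(A) = A/2
M = -33/4 (M = -(4 + 7)*(6 - 3)/4 = -11*3/4 = -¼*33 = -33/4 ≈ -8.2500)
k(p) = p
q(f, c) = (5 + f)/(-33/4 + c) (q(f, c) = (f + 5)/(c - 33/4) = (5 + f)/(-33/4 + c))
-57*q(6, Y(6)) + 83 = -228*(5 + 6)/(-33 + 4*((½)*6)) + 83 = -228*11/(-33 + 4*3) + 83 = -228*11/(-33 + 12) + 83 = -228*11/(-21) + 83 = -228*(-1)*11/21 + 83 = -57*(-44/21) + 83 = 836/7 + 83 = 1417/7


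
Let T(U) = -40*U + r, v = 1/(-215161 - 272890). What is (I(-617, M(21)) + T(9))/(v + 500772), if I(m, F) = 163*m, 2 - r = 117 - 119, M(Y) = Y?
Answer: -49257523277/244402275371 ≈ -0.20154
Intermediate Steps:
r = 4 (r = 2 - (117 - 119) = 2 - 1*(-2) = 2 + 2 = 4)
v = -1/488051 (v = 1/(-488051) = -1/488051 ≈ -2.0490e-6)
T(U) = 4 - 40*U (T(U) = -40*U + 4 = 4 - 40*U)
(I(-617, M(21)) + T(9))/(v + 500772) = (163*(-617) + (4 - 40*9))/(-1/488051 + 500772) = (-100571 + (4 - 360))/(244402275371/488051) = (-100571 - 356)*(488051/244402275371) = -100927*488051/244402275371 = -49257523277/244402275371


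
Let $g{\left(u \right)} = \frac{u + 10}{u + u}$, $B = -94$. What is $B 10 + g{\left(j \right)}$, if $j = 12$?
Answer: $- \frac{11269}{12} \approx -939.08$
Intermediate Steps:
$g{\left(u \right)} = \frac{10 + u}{2 u}$
$B 10 + g{\left(j \right)} = \left(-94\right) 10 + \frac{10 + 12}{2 \cdot 12} = -940 + \frac{1}{2} \cdot \frac{1}{12} \cdot 22 = -940 + \frac{11}{12} = - \frac{11269}{12}$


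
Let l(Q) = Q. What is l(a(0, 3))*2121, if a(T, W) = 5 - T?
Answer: 10605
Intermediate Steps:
l(a(0, 3))*2121 = (5 - 1*0)*2121 = (5 + 0)*2121 = 5*2121 = 10605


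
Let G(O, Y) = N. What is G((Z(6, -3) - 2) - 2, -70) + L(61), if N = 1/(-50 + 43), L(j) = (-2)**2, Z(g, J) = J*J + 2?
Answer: 27/7 ≈ 3.8571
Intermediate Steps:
Z(g, J) = 2 + J**2 (Z(g, J) = J**2 + 2 = 2 + J**2)
L(j) = 4
N = -1/7 (N = 1/(-7) = -1/7 ≈ -0.14286)
G(O, Y) = -1/7
G((Z(6, -3) - 2) - 2, -70) + L(61) = -1/7 + 4 = 27/7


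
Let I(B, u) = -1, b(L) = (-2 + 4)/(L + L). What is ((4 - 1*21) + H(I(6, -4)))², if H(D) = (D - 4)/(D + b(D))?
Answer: 841/4 ≈ 210.25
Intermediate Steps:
b(L) = 1/L (b(L) = 2/((2*L)) = 2*(1/(2*L)) = 1/L)
H(D) = (-4 + D)/(D + 1/D) (H(D) = (D - 4)/(D + 1/D) = (-4 + D)/(D + 1/D))
((4 - 1*21) + H(I(6, -4)))² = ((4 - 1*21) - (-4 - 1)/(1 + (-1)²))² = ((4 - 21) - 1*(-5)/(1 + 1))² = (-17 - 1*(-5)/2)² = (-17 - 1*½*(-5))² = (-17 + 5/2)² = (-29/2)² = 841/4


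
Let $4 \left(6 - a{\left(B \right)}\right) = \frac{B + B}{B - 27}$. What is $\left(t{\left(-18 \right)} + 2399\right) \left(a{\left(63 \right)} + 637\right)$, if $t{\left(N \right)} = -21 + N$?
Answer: $1515415$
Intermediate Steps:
$a{\left(B \right)} = 6 - \frac{B}{2 \left(-27 + B\right)}$ ($a{\left(B \right)} = 6 - \frac{\left(B + B\right) \frac{1}{B - 27}}{4} = 6 - \frac{2 B \frac{1}{-27 + B}}{4} = 6 - \frac{B}{2 \left(-27 + B\right)}$)
$\left(t{\left(-18 \right)} + 2399\right) \left(a{\left(63 \right)} + 637\right) = \left(\left(-21 - 18\right) + 2399\right) \left(\frac{-324 + 11 \cdot 63}{2 \left(-27 + 63\right)} + 637\right) = \left(-39 + 2399\right) \left(\frac{-324 + 693}{2 \cdot 36} + 637\right) = 2360 \left(\frac{1}{2} \cdot \frac{1}{36} \cdot 369 + 637\right) = 2360 \left(\frac{41}{8} + 637\right) = 2360 \cdot \frac{5137}{8} = 1515415$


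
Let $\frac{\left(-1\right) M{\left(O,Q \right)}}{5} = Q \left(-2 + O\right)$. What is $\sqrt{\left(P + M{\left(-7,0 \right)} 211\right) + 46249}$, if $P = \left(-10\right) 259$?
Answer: $63 \sqrt{11} \approx 208.95$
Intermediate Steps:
$M{\left(O,Q \right)} = - 5 Q \left(-2 + O\right)$
$P = -2590$
$\sqrt{\left(P + M{\left(-7,0 \right)} 211\right) + 46249} = \sqrt{\left(-2590 + 5 \cdot 0 \left(2 - -7\right) 211\right) + 46249} = \sqrt{\left(-2590 + 5 \cdot 0 \left(2 + 7\right) 211\right) + 46249} = \sqrt{\left(-2590 + 5 \cdot 0 \cdot 9 \cdot 211\right) + 46249} = \sqrt{\left(-2590 + 0 \cdot 211\right) + 46249} = \sqrt{\left(-2590 + 0\right) + 46249} = \sqrt{-2590 + 46249} = \sqrt{43659} = 63 \sqrt{11}$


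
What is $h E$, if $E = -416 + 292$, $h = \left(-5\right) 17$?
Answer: $10540$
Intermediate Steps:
$h = -85$
$E = -124$
$h E = \left(-85\right) \left(-124\right) = 10540$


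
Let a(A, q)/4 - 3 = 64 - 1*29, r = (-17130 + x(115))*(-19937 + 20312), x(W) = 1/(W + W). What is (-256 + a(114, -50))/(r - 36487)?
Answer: 4784/297170827 ≈ 1.6098e-5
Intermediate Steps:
x(W) = 1/(2*W)
r = -295492425/46 (r = (-17130 + (1/2)/115)*(-19937 + 20312) = (-17130 + (1/2)*(1/115))*375 = (-17130 + 1/230)*375 = -3939899/230*375 = -295492425/46 ≈ -6.4237e+6)
a(A, q) = 152 (a(A, q) = 12 + 4*(64 - 1*29) = 12 + 4*(64 - 29) = 12 + 4*35 = 12 + 140 = 152)
(-256 + a(114, -50))/(r - 36487) = (-256 + 152)/(-295492425/46 - 36487) = -104/(-297170827/46) = -104*(-46/297170827) = 4784/297170827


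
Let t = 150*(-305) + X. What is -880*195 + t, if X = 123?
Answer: -217227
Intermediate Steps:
t = -45627 (t = 150*(-305) + 123 = -45750 + 123 = -45627)
-880*195 + t = -880*195 - 45627 = -171600 - 45627 = -217227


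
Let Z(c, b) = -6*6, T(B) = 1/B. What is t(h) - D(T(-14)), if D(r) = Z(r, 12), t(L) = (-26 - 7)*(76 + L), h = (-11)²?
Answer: -6465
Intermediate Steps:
h = 121
t(L) = -2508 - 33*L (t(L) = -33*(76 + L) = -2508 - 33*L)
Z(c, b) = -36
D(r) = -36
t(h) - D(T(-14)) = (-2508 - 33*121) - 1*(-36) = (-2508 - 3993) + 36 = -6501 + 36 = -6465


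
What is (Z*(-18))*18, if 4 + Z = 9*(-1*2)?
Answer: 7128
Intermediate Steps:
Z = -22 (Z = -4 + 9*(-1*2) = -4 + 9*(-2) = -4 - 18 = -22)
(Z*(-18))*18 = -22*(-18)*18 = 396*18 = 7128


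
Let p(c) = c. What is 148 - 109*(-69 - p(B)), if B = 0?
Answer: 7669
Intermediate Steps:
148 - 109*(-69 - p(B)) = 148 - 109*(-69 - 1*0) = 148 - 109*(-69 + 0) = 148 - 109*(-69) = 148 + 7521 = 7669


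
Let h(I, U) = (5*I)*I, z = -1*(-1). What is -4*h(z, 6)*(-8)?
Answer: 160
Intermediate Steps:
z = 1
h(I, U) = 5*I**2
-4*h(z, 6)*(-8) = -20*1**2*(-8) = -20*(-8) = 160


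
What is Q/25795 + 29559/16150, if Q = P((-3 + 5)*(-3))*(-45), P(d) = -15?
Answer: 154675131/83317850 ≈ 1.8564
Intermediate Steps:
Q = 675 (Q = -15*(-45) = 675)
Q/25795 + 29559/16150 = 675/25795 + 29559/16150 = 675*(1/25795) + 29559*(1/16150) = 135/5159 + 29559/16150 = 154675131/83317850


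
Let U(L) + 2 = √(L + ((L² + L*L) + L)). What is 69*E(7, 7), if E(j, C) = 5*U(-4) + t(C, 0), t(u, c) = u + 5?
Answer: 138 + 690*√6 ≈ 1828.1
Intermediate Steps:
U(L) = -2 + √(2*L + 2*L²) (U(L) = -2 + √(L + ((L² + L*L) + L)) = -2 + √(L + ((L² + L²) + L)) = -2 + √(L + (2*L² + L)) = -2 + √(L + (L + 2*L²)) = -2 + √(2*L + 2*L²))
t(u, c) = 5 + u
E(j, C) = -5 + C + 10*√6 (E(j, C) = 5*(-2 + √2*√(-4*(1 - 4))) + (5 + C) = 5*(-2 + √2*√(-4*(-3))) + (5 + C) = 5*(-2 + √2*√12) + (5 + C) = 5*(-2 + √2*(2*√3)) + (5 + C) = 5*(-2 + 2*√6) + (5 + C) = (-10 + 10*√6) + (5 + C) = -5 + C + 10*√6)
69*E(7, 7) = 69*(-5 + 7 + 10*√6) = 69*(2 + 10*√6) = 138 + 690*√6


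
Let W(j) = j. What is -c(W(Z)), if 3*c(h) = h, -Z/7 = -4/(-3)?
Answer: 28/9 ≈ 3.1111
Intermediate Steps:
Z = -28/3 (Z = -(-28)/(-3) = -(-28)*(-1)/3 = -7*4/3 = -28/3 ≈ -9.3333)
c(h) = h/3
-c(W(Z)) = -(-28)/(3*3) = -1*(-28/9) = 28/9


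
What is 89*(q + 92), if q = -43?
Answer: 4361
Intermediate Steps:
89*(q + 92) = 89*(-43 + 92) = 89*49 = 4361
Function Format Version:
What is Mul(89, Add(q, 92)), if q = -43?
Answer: 4361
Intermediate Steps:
Mul(89, Add(q, 92)) = Mul(89, Add(-43, 92)) = Mul(89, 49) = 4361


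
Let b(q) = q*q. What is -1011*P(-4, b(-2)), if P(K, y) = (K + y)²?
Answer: 0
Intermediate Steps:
b(q) = q²
-1011*P(-4, b(-2)) = -1011*(-4 + (-2)²)² = -1011*(-4 + 4)² = -1011*0² = -1011*0 = 0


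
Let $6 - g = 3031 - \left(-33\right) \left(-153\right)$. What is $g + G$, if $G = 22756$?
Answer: $24780$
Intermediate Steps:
$g = 2024$ ($g = 6 - \left(3031 - \left(-33\right) \left(-153\right)\right) = 6 - \left(3031 - 5049\right) = 6 - -2018 = 6 + 2018 = 2024$)
$g + G = 2024 + 22756 = 24780$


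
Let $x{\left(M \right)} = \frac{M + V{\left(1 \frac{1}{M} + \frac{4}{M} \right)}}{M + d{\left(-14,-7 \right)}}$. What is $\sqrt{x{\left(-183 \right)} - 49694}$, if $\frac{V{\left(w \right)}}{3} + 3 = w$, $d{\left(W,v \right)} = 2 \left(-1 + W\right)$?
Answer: $\frac{5 i \sqrt{335563675521}}{12993} \approx 222.92 i$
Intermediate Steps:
$d{\left(W,v \right)} = -2 + 2 W$
$V{\left(w \right)} = -9 + 3 w$
$x{\left(M \right)} = \frac{-9 + M + \frac{15}{M}}{-30 + M}$ ($x{\left(M \right)} = \frac{M + \left(-9 + 3 \left(1 \frac{1}{M} + \frac{4}{M}\right)\right)}{M + \left(-2 + 2 \left(-14\right)\right)} = \frac{M + \left(-9 + 3 \left(\frac{1}{M} + \frac{4}{M}\right)\right)}{M - 30} = \frac{M - \left(9 - 3 \frac{5}{M}\right)}{M - 30} = \frac{M - \left(9 - \frac{15}{M}\right)}{-30 + M} = \frac{-9 + M + \frac{15}{M}}{-30 + M}$)
$\sqrt{x{\left(-183 \right)} - 49694} = \sqrt{\frac{15 - 183 \left(-9 - 183\right)}{\left(-183\right) \left(-30 - 183\right)} - 49694} = \sqrt{- \frac{15 - -35136}{183 \left(-213\right)} - 49694} = \sqrt{\left(- \frac{1}{183}\right) \left(- \frac{1}{213}\right) \left(15 + 35136\right) - 49694} = \sqrt{\left(- \frac{1}{183}\right) \left(- \frac{1}{213}\right) 35151 - 49694} = \sqrt{\frac{11717}{12993} - 49694} = \sqrt{- \frac{645662425}{12993}} = \frac{5 i \sqrt{335563675521}}{12993}$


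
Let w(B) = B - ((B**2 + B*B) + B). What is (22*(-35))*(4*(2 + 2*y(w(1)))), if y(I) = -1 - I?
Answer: -12320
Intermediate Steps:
w(B) = -2*B**2 (w(B) = B - ((B**2 + B**2) + B) = B - (2*B**2 + B) = B - (B + 2*B**2) = B + (-B - 2*B**2) = -2*B**2)
(22*(-35))*(4*(2 + 2*y(w(1)))) = (22*(-35))*(4*(2 + 2*(-1 - (-2)*1**2))) = -3080*(2 + 2*(-1 - (-2))) = -3080*(2 + 2*(-1 - 1*(-2))) = -3080*(2 + 2*(-1 + 2)) = -3080*(2 + 2*1) = -3080*(2 + 2) = -3080*4 = -770*16 = -12320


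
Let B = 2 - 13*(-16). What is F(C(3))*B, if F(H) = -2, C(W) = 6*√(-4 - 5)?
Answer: -420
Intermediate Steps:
C(W) = 18*I (C(W) = 6*√(-9) = 6*(3*I) = 18*I)
B = 210 (B = 2 + 208 = 210)
F(C(3))*B = -2*210 = -420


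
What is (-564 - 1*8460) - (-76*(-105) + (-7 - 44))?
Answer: -16953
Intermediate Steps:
(-564 - 1*8460) - (-76*(-105) + (-7 - 44)) = (-564 - 8460) - (7980 - 51) = -9024 - 1*7929 = -9024 - 7929 = -16953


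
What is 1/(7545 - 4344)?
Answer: 1/3201 ≈ 0.00031240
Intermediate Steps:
1/(7545 - 4344) = 1/3201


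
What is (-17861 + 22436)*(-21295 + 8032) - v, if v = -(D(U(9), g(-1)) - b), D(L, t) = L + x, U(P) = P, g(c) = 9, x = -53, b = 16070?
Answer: -60694339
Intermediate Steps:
D(L, t) = -53 + L (D(L, t) = L - 53 = -53 + L)
v = 16114 (v = -((-53 + 9) - 1*16070) = -(-44 - 16070) = -1*(-16114) = 16114)
(-17861 + 22436)*(-21295 + 8032) - v = (-17861 + 22436)*(-21295 + 8032) - 1*16114 = 4575*(-13263) - 16114 = -60678225 - 16114 = -60694339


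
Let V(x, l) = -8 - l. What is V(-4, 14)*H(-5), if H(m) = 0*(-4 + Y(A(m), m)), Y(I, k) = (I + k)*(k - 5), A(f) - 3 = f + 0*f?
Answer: 0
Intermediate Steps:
A(f) = 3 + f (A(f) = 3 + (f + 0*f) = 3 + (f + 0) = 3 + f)
Y(I, k) = (-5 + k)*(I + k) (Y(I, k) = (I + k)*(-5 + k) = (-5 + k)*(I + k))
H(m) = 0 (H(m) = 0*(-4 + (m**2 - 5*(3 + m) - 5*m + (3 + m)*m)) = 0*(-4 + (m**2 + (-15 - 5*m) - 5*m + m*(3 + m))) = 0*(-4 + (-15 + m**2 - 10*m + m*(3 + m))) = 0*(-19 + m**2 - 10*m + m*(3 + m)) = 0)
V(-4, 14)*H(-5) = (-8 - 1*14)*0 = (-8 - 14)*0 = -22*0 = 0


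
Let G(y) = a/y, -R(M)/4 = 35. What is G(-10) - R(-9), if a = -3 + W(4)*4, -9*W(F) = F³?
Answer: 12883/90 ≈ 143.14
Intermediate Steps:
R(M) = -140 (R(M) = -4*35 = -140)
W(F) = -F³/9
a = -283/9 (a = -3 - ⅑*4³*4 = -3 - ⅑*64*4 = -3 - 64/9*4 = -3 - 256/9 = -283/9 ≈ -31.444)
G(y) = -283/(9*y)
G(-10) - R(-9) = -283/9/(-10) - 1*(-140) = -283/9*(-⅒) + 140 = 283/90 + 140 = 12883/90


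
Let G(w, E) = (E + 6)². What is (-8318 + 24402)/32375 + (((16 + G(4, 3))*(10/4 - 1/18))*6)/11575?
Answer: 27867736/44968875 ≈ 0.61971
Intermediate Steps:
G(w, E) = (6 + E)²
(-8318 + 24402)/32375 + (((16 + G(4, 3))*(10/4 - 1/18))*6)/11575 = (-8318 + 24402)/32375 + (((16 + (6 + 3)²)*(10/4 - 1/18))*6)/11575 = 16084*(1/32375) + (((16 + 9²)*(10*(¼) - 1*1/18))*6)*(1/11575) = 16084/32375 + (((16 + 81)*(5/2 - 1/18))*6)*(1/11575) = 16084/32375 + ((97*(22/9))*6)*(1/11575) = 16084/32375 + ((2134/9)*6)*(1/11575) = 16084/32375 + (4268/3)*(1/11575) = 16084/32375 + 4268/34725 = 27867736/44968875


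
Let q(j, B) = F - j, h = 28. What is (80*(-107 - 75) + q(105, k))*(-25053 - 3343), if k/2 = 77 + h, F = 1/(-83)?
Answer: 34563497616/83 ≈ 4.1643e+8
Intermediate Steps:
F = -1/83 ≈ -0.012048
k = 210 (k = 2*(77 + 28) = 2*105 = 210)
q(j, B) = -1/83 - j
(80*(-107 - 75) + q(105, k))*(-25053 - 3343) = (80*(-107 - 75) + (-1/83 - 1*105))*(-25053 - 3343) = (80*(-182) + (-1/83 - 105))*(-28396) = (-14560 - 8716/83)*(-28396) = -1217196/83*(-28396) = 34563497616/83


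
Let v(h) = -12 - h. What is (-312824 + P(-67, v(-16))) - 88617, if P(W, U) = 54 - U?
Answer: -401391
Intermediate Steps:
(-312824 + P(-67, v(-16))) - 88617 = (-312824 + (54 - (-12 - 1*(-16)))) - 88617 = (-312824 + (54 - (-12 + 16))) - 88617 = (-312824 + (54 - 1*4)) - 88617 = (-312824 + (54 - 4)) - 88617 = (-312824 + 50) - 88617 = -312774 - 88617 = -401391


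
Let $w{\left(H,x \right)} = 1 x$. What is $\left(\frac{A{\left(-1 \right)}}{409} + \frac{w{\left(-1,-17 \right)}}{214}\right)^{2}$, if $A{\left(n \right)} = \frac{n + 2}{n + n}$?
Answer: $\frac{12460900}{1915200169} \approx 0.0065063$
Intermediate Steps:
$A{\left(n \right)} = \frac{2 + n}{2 n}$
$w{\left(H,x \right)} = x$
$\left(\frac{A{\left(-1 \right)}}{409} + \frac{w{\left(-1,-17 \right)}}{214}\right)^{2} = \left(\frac{\frac{1}{2} \frac{1}{-1} \left(2 - 1\right)}{409} - \frac{17}{214}\right)^{2} = \left(\frac{1}{2} \left(-1\right) 1 \cdot \frac{1}{409} - \frac{17}{214}\right)^{2} = \left(\left(- \frac{1}{2}\right) \frac{1}{409} - \frac{17}{214}\right)^{2} = \left(- \frac{1}{818} - \frac{17}{214}\right)^{2} = \left(- \frac{3530}{43763}\right)^{2} = \frac{12460900}{1915200169}$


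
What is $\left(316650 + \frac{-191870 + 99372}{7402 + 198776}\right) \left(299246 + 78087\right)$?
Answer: $\frac{1759616202726019}{14727} \approx 1.1948 \cdot 10^{11}$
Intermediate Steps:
$\left(316650 + \frac{-191870 + 99372}{7402 + 198776}\right) \left(299246 + 78087\right) = \left(316650 - \frac{92498}{206178}\right) 377333 = \left(316650 - \frac{6607}{14727}\right) 377333 = \frac{4663297943}{14727} \cdot 377333 = \frac{1759616202726019}{14727}$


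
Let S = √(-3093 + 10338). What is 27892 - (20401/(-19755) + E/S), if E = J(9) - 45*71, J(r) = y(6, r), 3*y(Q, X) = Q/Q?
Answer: 551026861/19755 + 9584*√805/7245 ≈ 27931.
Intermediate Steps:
y(Q, X) = ⅓ (y(Q, X) = (Q/Q)/3 = (⅓)*1 = ⅓)
J(r) = ⅓
E = -9584/3 (E = ⅓ - 45*71 = ⅓ - 3195 = -9584/3 ≈ -3194.7)
S = 3*√805 (S = √7245 = 3*√805 ≈ 85.118)
27892 - (20401/(-19755) + E/S) = 27892 - (20401/(-19755) - 9584*√805/2415/3) = 27892 - (20401*(-1/19755) - 9584*√805/7245) = 27892 - (-20401/19755 - 9584*√805/7245) = 27892 + (20401/19755 + 9584*√805/7245) = 551026861/19755 + 9584*√805/7245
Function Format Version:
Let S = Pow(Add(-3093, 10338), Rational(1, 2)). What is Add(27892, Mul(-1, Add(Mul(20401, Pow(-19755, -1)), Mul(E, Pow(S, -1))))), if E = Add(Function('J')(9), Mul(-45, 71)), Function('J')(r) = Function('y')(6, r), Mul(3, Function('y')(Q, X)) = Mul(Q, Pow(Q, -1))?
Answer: Add(Rational(551026861, 19755), Mul(Rational(9584, 7245), Pow(805, Rational(1, 2)))) ≈ 27931.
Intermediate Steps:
Function('y')(Q, X) = Rational(1, 3) (Function('y')(Q, X) = Mul(Rational(1, 3), Mul(Q, Pow(Q, -1))) = Mul(Rational(1, 3), 1) = Rational(1, 3))
Function('J')(r) = Rational(1, 3)
E = Rational(-9584, 3) (E = Add(Rational(1, 3), Mul(-45, 71)) = Add(Rational(1, 3), -3195) = Rational(-9584, 3) ≈ -3194.7)
S = Mul(3, Pow(805, Rational(1, 2))) (S = Pow(7245, Rational(1, 2)) = Mul(3, Pow(805, Rational(1, 2))) ≈ 85.118)
Add(27892, Mul(-1, Add(Mul(20401, Pow(-19755, -1)), Mul(E, Pow(S, -1))))) = Add(27892, Mul(-1, Add(Mul(20401, Pow(-19755, -1)), Mul(Rational(-9584, 3), Pow(Mul(3, Pow(805, Rational(1, 2))), -1))))) = Add(27892, Mul(-1, Add(Mul(20401, Rational(-1, 19755)), Mul(Rational(-9584, 3), Mul(Rational(1, 2415), Pow(805, Rational(1, 2))))))) = Add(27892, Mul(-1, Add(Rational(-20401, 19755), Mul(Rational(-9584, 7245), Pow(805, Rational(1, 2)))))) = Add(27892, Add(Rational(20401, 19755), Mul(Rational(9584, 7245), Pow(805, Rational(1, 2))))) = Add(Rational(551026861, 19755), Mul(Rational(9584, 7245), Pow(805, Rational(1, 2))))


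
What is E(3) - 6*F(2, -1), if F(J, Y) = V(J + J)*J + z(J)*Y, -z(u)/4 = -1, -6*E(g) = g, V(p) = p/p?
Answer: 23/2 ≈ 11.500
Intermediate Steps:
V(p) = 1
E(g) = -g/6
z(u) = 4 (z(u) = -4*(-1) = 4)
F(J, Y) = J + 4*Y (F(J, Y) = 1*J + 4*Y = J + 4*Y)
E(3) - 6*F(2, -1) = -⅙*3 - 6*(2 + 4*(-1)) = -½ - 6*(2 - 4) = -½ - 6*(-2) = -½ + 12 = 23/2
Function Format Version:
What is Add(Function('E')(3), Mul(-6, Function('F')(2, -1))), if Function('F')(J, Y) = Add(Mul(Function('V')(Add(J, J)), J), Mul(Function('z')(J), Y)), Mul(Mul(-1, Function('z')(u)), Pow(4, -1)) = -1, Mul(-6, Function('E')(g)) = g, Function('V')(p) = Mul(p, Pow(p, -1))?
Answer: Rational(23, 2) ≈ 11.500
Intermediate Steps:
Function('V')(p) = 1
Function('E')(g) = Mul(Rational(-1, 6), g)
Function('z')(u) = 4 (Function('z')(u) = Mul(-4, -1) = 4)
Function('F')(J, Y) = Add(J, Mul(4, Y)) (Function('F')(J, Y) = Add(Mul(1, J), Mul(4, Y)) = Add(J, Mul(4, Y)))
Add(Function('E')(3), Mul(-6, Function('F')(2, -1))) = Add(Mul(Rational(-1, 6), 3), Mul(-6, Add(2, Mul(4, -1)))) = Add(Rational(-1, 2), Mul(-6, Add(2, -4))) = Add(Rational(-1, 2), Mul(-6, -2)) = Add(Rational(-1, 2), 12) = Rational(23, 2)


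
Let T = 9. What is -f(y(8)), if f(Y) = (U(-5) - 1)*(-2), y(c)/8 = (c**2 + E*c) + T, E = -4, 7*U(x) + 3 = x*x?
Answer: 30/7 ≈ 4.2857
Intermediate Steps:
U(x) = -3/7 + x**2/7 (U(x) = -3/7 + (x*x)/7 = -3/7 + x**2/7)
y(c) = 72 - 32*c + 8*c**2 (y(c) = 8*((c**2 - 4*c) + 9) = 8*(9 + c**2 - 4*c) = 72 - 32*c + 8*c**2)
f(Y) = -30/7 (f(Y) = ((-3/7 + (1/7)*(-5)**2) - 1)*(-2) = ((-3/7 + (1/7)*25) - 1)*(-2) = ((-3/7 + 25/7) - 1)*(-2) = (22/7 - 1)*(-2) = (15/7)*(-2) = -30/7)
-f(y(8)) = -1*(-30/7) = 30/7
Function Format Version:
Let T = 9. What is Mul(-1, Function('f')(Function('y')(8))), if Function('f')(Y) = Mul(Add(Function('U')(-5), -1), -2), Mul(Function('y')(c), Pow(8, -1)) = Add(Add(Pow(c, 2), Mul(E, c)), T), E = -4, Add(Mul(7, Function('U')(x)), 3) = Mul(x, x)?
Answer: Rational(30, 7) ≈ 4.2857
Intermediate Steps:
Function('U')(x) = Add(Rational(-3, 7), Mul(Rational(1, 7), Pow(x, 2))) (Function('U')(x) = Add(Rational(-3, 7), Mul(Rational(1, 7), Mul(x, x))) = Add(Rational(-3, 7), Mul(Rational(1, 7), Pow(x, 2))))
Function('y')(c) = Add(72, Mul(-32, c), Mul(8, Pow(c, 2))) (Function('y')(c) = Mul(8, Add(Add(Pow(c, 2), Mul(-4, c)), 9)) = Mul(8, Add(9, Pow(c, 2), Mul(-4, c))) = Add(72, Mul(-32, c), Mul(8, Pow(c, 2))))
Function('f')(Y) = Rational(-30, 7) (Function('f')(Y) = Mul(Add(Add(Rational(-3, 7), Mul(Rational(1, 7), Pow(-5, 2))), -1), -2) = Mul(Add(Add(Rational(-3, 7), Mul(Rational(1, 7), 25)), -1), -2) = Mul(Add(Add(Rational(-3, 7), Rational(25, 7)), -1), -2) = Mul(Add(Rational(22, 7), -1), -2) = Mul(Rational(15, 7), -2) = Rational(-30, 7))
Mul(-1, Function('f')(Function('y')(8))) = Mul(-1, Rational(-30, 7)) = Rational(30, 7)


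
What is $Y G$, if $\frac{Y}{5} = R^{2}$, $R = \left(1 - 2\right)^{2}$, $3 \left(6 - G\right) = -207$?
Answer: $375$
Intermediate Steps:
$G = 75$ ($G = 6 - -69 = 6 + 69 = 75$)
$R = 1$ ($R = \left(-1\right)^{2} = 1$)
$Y = 5$ ($Y = 5 \cdot 1^{2} = 5 \cdot 1 = 5$)
$Y G = 5 \cdot 75 = 375$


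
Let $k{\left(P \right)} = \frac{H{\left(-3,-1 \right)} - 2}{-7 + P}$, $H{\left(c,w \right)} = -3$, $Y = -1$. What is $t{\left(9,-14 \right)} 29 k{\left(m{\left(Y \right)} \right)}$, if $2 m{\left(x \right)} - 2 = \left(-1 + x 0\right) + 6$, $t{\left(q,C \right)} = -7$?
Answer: $-290$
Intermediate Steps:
$m{\left(x \right)} = \frac{7}{2}$ ($m{\left(x \right)} = 1 + \frac{\left(-1 + x 0\right) + 6}{2} = 1 + \frac{\left(-1 + 0\right) + 6}{2} = 1 + \frac{-1 + 6}{2} = 1 + \frac{1}{2} \cdot 5 = 1 + \frac{5}{2} = \frac{7}{2}$)
$k{\left(P \right)} = - \frac{5}{-7 + P}$ ($k{\left(P \right)} = \frac{-3 - 2}{-7 + P} = - \frac{5}{-7 + P}$)
$t{\left(9,-14 \right)} 29 k{\left(m{\left(Y \right)} \right)} = \left(-7\right) 29 \left(- \frac{5}{-7 + \frac{7}{2}}\right) = - 203 \left(- \frac{5}{- \frac{7}{2}}\right) = - 203 \left(\left(-5\right) \left(- \frac{2}{7}\right)\right) = \left(-203\right) \frac{10}{7} = -290$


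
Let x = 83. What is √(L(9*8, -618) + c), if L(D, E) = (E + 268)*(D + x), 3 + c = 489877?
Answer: 2*√108906 ≈ 660.02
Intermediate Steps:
c = 489874 (c = -3 + 489877 = 489874)
L(D, E) = (83 + D)*(268 + E) (L(D, E) = (E + 268)*(D + 83) = (268 + E)*(83 + D) = (83 + D)*(268 + E))
√(L(9*8, -618) + c) = √((22244 + 83*(-618) + 268*(9*8) + (9*8)*(-618)) + 489874) = √((22244 - 51294 + 268*72 + 72*(-618)) + 489874) = √((22244 - 51294 + 19296 - 44496) + 489874) = √(-54250 + 489874) = √435624 = 2*√108906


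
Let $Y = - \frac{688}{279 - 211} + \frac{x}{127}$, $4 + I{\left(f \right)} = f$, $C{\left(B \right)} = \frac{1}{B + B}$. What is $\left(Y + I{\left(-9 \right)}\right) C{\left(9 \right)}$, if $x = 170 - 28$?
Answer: $- \frac{47497}{38862} \approx -1.2222$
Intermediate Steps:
$C{\left(B \right)} = \frac{1}{2 B}$
$I{\left(f \right)} = -4 + f$
$x = 142$ ($x = 170 - 28 = 142$)
$Y = - \frac{19430}{2159}$ ($Y = - \frac{688}{279 - 211} + \frac{142}{127} = - \frac{688}{68} + 142 \cdot \frac{1}{127} = \left(-688\right) \frac{1}{68} + \frac{142}{127} = - \frac{172}{17} + \frac{142}{127} = - \frac{19430}{2159} \approx -8.9995$)
$\left(Y + I{\left(-9 \right)}\right) C{\left(9 \right)} = \left(- \frac{19430}{2159} - 13\right) \frac{1}{2 \cdot 9} = \left(- \frac{19430}{2159} - 13\right) \frac{1}{2} \cdot \frac{1}{9} = \left(- \frac{47497}{2159}\right) \frac{1}{18} = - \frac{47497}{38862}$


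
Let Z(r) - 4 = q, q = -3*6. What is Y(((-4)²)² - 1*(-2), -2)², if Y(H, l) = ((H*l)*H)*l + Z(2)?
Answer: 70884802564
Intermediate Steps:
q = -18
Z(r) = -14 (Z(r) = 4 - 18 = -14)
Y(H, l) = -14 + H²*l² (Y(H, l) = ((H*l)*H)*l - 14 = (l*H²)*l - 14 = H²*l² - 14 = -14 + H²*l²)
Y(((-4)²)² - 1*(-2), -2)² = (-14 + (((-4)²)² - 1*(-2))²*(-2)²)² = (-14 + (16² + 2)²*4)² = (-14 + (256 + 2)²*4)² = (-14 + 258²*4)² = (-14 + 66564*4)² = (-14 + 266256)² = 266242² = 70884802564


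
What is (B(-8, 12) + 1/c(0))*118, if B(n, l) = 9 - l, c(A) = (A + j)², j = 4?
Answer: -2773/8 ≈ -346.63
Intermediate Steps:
c(A) = (4 + A)² (c(A) = (A + 4)² = (4 + A)²)
(B(-8, 12) + 1/c(0))*118 = ((9 - 1*12) + 1/((4 + 0)²))*118 = ((9 - 12) + 1/(4²))*118 = (-3 + 1/16)*118 = -47/16*118 = -2773/8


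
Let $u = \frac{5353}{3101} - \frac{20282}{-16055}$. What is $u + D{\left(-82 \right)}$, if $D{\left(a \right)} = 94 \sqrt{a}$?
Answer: $\frac{148836897}{49786555} + 94 i \sqrt{82} \approx 2.9895 + 851.21 i$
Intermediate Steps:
$u = \frac{148836897}{49786555}$ ($u = 5353 \cdot \frac{1}{3101} - - \frac{20282}{16055} = \frac{5353}{3101} + \frac{20282}{16055} = \frac{148836897}{49786555} \approx 2.9895$)
$u + D{\left(-82 \right)} = \frac{148836897}{49786555} + 94 \sqrt{-82} = \frac{148836897}{49786555} + 94 i \sqrt{82}$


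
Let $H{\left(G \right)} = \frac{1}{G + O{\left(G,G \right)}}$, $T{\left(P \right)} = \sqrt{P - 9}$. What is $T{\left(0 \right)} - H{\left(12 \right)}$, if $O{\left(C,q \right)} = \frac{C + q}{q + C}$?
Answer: $- \frac{1}{13} + 3 i \approx -0.076923 + 3.0 i$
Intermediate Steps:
$T{\left(P \right)} = \sqrt{-9 + P}$
$O{\left(C,q \right)} = 1$ ($O{\left(C,q \right)} = \frac{C + q}{C + q} = 1$)
$H{\left(G \right)} = \frac{1}{1 + G}$ ($H{\left(G \right)} = \frac{1}{G + 1} = \frac{1}{1 + G}$)
$T{\left(0 \right)} - H{\left(12 \right)} = \sqrt{-9 + 0} - \frac{1}{1 + 12} = \sqrt{-9} - \frac{1}{13} = 3 i - \frac{1}{13} = - \frac{1}{13} + 3 i$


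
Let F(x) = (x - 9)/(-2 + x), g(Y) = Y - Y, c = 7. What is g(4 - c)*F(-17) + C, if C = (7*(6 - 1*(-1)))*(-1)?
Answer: -49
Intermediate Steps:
g(Y) = 0
F(x) = (-9 + x)/(-2 + x)
C = -49 (C = (7*(6 + 1))*(-1) = (7*7)*(-1) = 49*(-1) = -49)
g(4 - c)*F(-17) + C = 0*((-9 - 17)/(-2 - 17)) - 49 = 0*(-26/(-19)) - 49 = 0*(-1/19*(-26)) - 49 = 0*(26/19) - 49 = 0 - 49 = -49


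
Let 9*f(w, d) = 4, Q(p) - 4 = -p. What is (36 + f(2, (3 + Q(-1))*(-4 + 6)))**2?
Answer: 107584/81 ≈ 1328.2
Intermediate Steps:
Q(p) = 4 - p
f(w, d) = 4/9 (f(w, d) = (1/9)*4 = 4/9)
(36 + f(2, (3 + Q(-1))*(-4 + 6)))**2 = (36 + 4/9)**2 = (328/9)**2 = 107584/81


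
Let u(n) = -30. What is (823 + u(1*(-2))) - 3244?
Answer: -2451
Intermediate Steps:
(823 + u(1*(-2))) - 3244 = (823 - 30) - 3244 = 793 - 3244 = -2451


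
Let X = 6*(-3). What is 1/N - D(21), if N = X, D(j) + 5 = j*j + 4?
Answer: -7921/18 ≈ -440.06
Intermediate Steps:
D(j) = -1 + j² (D(j) = -5 + (j*j + 4) = -5 + (j² + 4) = -5 + (4 + j²) = -1 + j²)
X = -18
N = -18
1/N - D(21) = 1/(-18) - (-1 + 21²) = -1/18 - (-1 + 441) = -1/18 - 1*440 = -1/18 - 440 = -7921/18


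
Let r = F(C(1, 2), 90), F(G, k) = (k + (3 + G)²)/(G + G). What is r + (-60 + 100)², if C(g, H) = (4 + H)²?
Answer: 12979/8 ≈ 1622.4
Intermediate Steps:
F(G, k) = (k + (3 + G)²)/(2*G) (F(G, k) = (k + (3 + G)²)/((2*G)) = (k + (3 + G)²)*(1/(2*G)) = (k + (3 + G)²)/(2*G))
r = 179/8 (r = (90 + (3 + (4 + 2)²)²)/(2*((4 + 2)²)) = (90 + (3 + 6²)²)/(2*(6²)) = (½)*(90 + (3 + 36)²)/36 = (½)*(1/36)*(90 + 39²) = (½)*(1/36)*(90 + 1521) = (½)*(1/36)*1611 = 179/8 ≈ 22.375)
r + (-60 + 100)² = 179/8 + (-60 + 100)² = 179/8 + 40² = 179/8 + 1600 = 12979/8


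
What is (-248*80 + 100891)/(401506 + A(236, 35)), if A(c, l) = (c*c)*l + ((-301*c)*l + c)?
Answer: -81051/135158 ≈ -0.59968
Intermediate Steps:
A(c, l) = c + l*c**2 - 301*c*l (A(c, l) = c**2*l + (-301*c*l + c) = l*c**2 + (c - 301*c*l) = c + l*c**2 - 301*c*l)
(-248*80 + 100891)/(401506 + A(236, 35)) = (-248*80 + 100891)/(401506 + 236*(1 - 301*35 + 236*35)) = (-19840 + 100891)/(401506 + 236*(1 - 10535 + 8260)) = 81051/(401506 + 236*(-2274)) = 81051/(401506 - 536664) = 81051/(-135158) = 81051*(-1/135158) = -81051/135158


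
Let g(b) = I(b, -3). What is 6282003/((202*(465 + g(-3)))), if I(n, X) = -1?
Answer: 6282003/93728 ≈ 67.024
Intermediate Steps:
g(b) = -1
6282003/((202*(465 + g(-3)))) = 6282003/((202*(465 - 1))) = 6282003/((202*464)) = 6282003/93728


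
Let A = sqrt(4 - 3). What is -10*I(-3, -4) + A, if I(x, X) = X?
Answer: 41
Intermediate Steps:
A = 1 (A = sqrt(1) = 1)
-10*I(-3, -4) + A = -10*(-4) + 1 = -2*(-20) + 1 = 40 + 1 = 41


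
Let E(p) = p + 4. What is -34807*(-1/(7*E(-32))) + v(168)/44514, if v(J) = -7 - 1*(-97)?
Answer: -86076731/484708 ≈ -177.58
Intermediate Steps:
E(p) = 4 + p
v(J) = 90 (v(J) = -7 + 97 = 90)
-34807*(-1/(7*E(-32))) + v(168)/44514 = -34807*(-1/(7*(4 - 32))) + 90/44514 = -34807/((-28*(-7))) + 90*(1/44514) = -34807/196 + 5/2473 = -86076731/484708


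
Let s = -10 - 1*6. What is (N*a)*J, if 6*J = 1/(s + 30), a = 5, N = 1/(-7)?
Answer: -5/588 ≈ -0.0085034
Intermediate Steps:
s = -16 (s = -10 - 6 = -16)
N = -1/7 ≈ -0.14286
J = 1/84 (J = 1/(6*(-16 + 30)) = (1/6)/14 = (1/6)*(1/14) = 1/84 ≈ 0.011905)
(N*a)*J = -1/7*5*(1/84) = -5/7*1/84 = -5/588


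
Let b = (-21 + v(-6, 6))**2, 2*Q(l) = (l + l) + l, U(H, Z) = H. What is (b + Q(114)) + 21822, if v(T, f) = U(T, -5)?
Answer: 22722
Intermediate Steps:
v(T, f) = T
Q(l) = 3*l/2 (Q(l) = ((l + l) + l)/2 = (2*l + l)/2 = (3*l)/2 = 3*l/2)
b = 729 (b = (-21 - 6)**2 = (-27)**2 = 729)
(b + Q(114)) + 21822 = (729 + (3/2)*114) + 21822 = (729 + 171) + 21822 = 900 + 21822 = 22722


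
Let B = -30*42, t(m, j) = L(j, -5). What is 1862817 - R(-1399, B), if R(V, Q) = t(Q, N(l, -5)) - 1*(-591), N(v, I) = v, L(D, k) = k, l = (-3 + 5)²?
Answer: 1862231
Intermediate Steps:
l = 4 (l = 2² = 4)
t(m, j) = -5
B = -1260
R(V, Q) = 586 (R(V, Q) = -5 - 1*(-591) = -5 + 591 = 586)
1862817 - R(-1399, B) = 1862817 - 1*586 = 1862817 - 586 = 1862231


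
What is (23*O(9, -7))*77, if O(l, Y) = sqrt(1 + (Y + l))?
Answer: 1771*sqrt(3) ≈ 3067.5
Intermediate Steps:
O(l, Y) = sqrt(1 + Y + l)
(23*O(9, -7))*77 = (23*sqrt(1 - 7 + 9))*77 = (23*sqrt(3))*77 = 1771*sqrt(3)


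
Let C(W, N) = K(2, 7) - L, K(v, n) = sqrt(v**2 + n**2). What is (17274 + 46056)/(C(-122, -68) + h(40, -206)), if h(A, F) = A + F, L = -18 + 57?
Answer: -6491325/20986 - 31665*sqrt(53)/20986 ≈ -320.30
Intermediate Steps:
L = 39
K(v, n) = sqrt(n**2 + v**2)
C(W, N) = -39 + sqrt(53) (C(W, N) = sqrt(7**2 + 2**2) - 1*39 = sqrt(49 + 4) - 39 = sqrt(53) - 39 = -39 + sqrt(53))
(17274 + 46056)/(C(-122, -68) + h(40, -206)) = (17274 + 46056)/((-39 + sqrt(53)) + (40 - 206)) = 63330/((-39 + sqrt(53)) - 166) = 63330/(-205 + sqrt(53))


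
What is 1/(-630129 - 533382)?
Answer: -1/1163511 ≈ -8.5947e-7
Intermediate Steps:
1/(-630129 - 533382) = 1/(-1163511) = -1/1163511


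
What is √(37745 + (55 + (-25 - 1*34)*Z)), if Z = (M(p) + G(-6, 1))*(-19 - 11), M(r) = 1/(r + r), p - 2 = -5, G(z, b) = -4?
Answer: 5*√1217 ≈ 174.43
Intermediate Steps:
p = -3 (p = 2 - 5 = -3)
M(r) = 1/(2*r)
Z = 125 (Z = ((½)/(-3) - 4)*(-19 - 11) = ((½)*(-⅓) - 4)*(-30) = (-⅙ - 4)*(-30) = -25/6*(-30) = 125)
√(37745 + (55 + (-25 - 1*34)*Z)) = √(37745 + (55 + (-25 - 1*34)*125)) = √(37745 + (55 + (-25 - 34)*125)) = √(37745 + (55 - 59*125)) = √(37745 + (55 - 7375)) = √(37745 - 7320) = √30425 = 5*√1217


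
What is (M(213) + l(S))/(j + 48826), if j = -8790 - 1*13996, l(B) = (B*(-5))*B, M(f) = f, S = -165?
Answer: -809/155 ≈ -5.2194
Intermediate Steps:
l(B) = -5*B² (l(B) = (-5*B)*B = -5*B²)
j = -22786 (j = -8790 - 13996 = -22786)
(M(213) + l(S))/(j + 48826) = (213 - 5*(-165)²)/(-22786 + 48826) = (213 - 5*27225)/26040 = (213 - 136125)*(1/26040) = -135912*1/26040 = -809/155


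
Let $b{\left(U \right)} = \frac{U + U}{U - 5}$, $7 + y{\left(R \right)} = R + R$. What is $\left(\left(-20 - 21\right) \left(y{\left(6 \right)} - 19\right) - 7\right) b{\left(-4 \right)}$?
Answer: $504$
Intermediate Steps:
$y{\left(R \right)} = -7 + 2 R$ ($y{\left(R \right)} = -7 + \left(R + R\right) = -7 + 2 R$)
$b{\left(U \right)} = \frac{2 U}{-5 + U}$
$\left(\left(-20 - 21\right) \left(y{\left(6 \right)} - 19\right) - 7\right) b{\left(-4 \right)} = \left(\left(-20 - 21\right) \left(\left(-7 + 2 \cdot 6\right) - 19\right) - 7\right) 2 \left(-4\right) \frac{1}{-5 - 4} = \left(- 41 \left(\left(-7 + 12\right) - 19\right) - 7\right) 2 \left(-4\right) \frac{1}{-9} = \left(- 41 \left(5 - 19\right) - 7\right) 2 \left(-4\right) \left(- \frac{1}{9}\right) = \left(\left(-41\right) \left(-14\right) - 7\right) \frac{8}{9} = \left(574 - 7\right) \frac{8}{9} = 567 \cdot \frac{8}{9} = 504$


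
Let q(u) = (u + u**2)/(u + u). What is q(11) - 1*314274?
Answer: -314268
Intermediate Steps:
q(u) = (u + u**2)/(2*u) (q(u) = (u + u**2)/((2*u)) = (u + u**2)*(1/(2*u)) = (u + u**2)/(2*u))
q(11) - 1*314274 = (1/2 + (1/2)*11) - 1*314274 = (1/2 + 11/2) - 314274 = 6 - 314274 = -314268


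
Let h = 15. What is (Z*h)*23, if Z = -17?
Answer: -5865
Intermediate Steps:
(Z*h)*23 = -17*15*23 = -255*23 = -5865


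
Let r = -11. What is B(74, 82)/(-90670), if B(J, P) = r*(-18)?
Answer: -99/45335 ≈ -0.0021837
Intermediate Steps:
B(J, P) = 198 (B(J, P) = -11*(-18) = 198)
B(74, 82)/(-90670) = 198/(-90670) = 198*(-1/90670) = -99/45335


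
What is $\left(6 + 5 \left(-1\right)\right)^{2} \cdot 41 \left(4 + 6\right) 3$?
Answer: $1230$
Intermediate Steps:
$\left(6 + 5 \left(-1\right)\right)^{2} \cdot 41 \left(4 + 6\right) 3 = \left(6 - 5\right)^{2} \cdot 41 \cdot 10 \cdot 3 = 1^{2} \cdot 41 \cdot 30 = 1 \cdot 41 \cdot 30 = 41 \cdot 30 = 1230$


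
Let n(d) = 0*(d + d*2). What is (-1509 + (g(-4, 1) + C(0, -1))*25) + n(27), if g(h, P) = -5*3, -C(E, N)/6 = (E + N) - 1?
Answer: -1584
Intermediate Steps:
n(d) = 0 (n(d) = 0*(d + 2*d) = 0*(3*d) = 0)
C(E, N) = 6 - 6*E - 6*N (C(E, N) = -6*((E + N) - 1) = -6*(-1 + E + N) = 6 - 6*E - 6*N)
g(h, P) = -15
(-1509 + (g(-4, 1) + C(0, -1))*25) + n(27) = (-1509 + (-15 + (6 - 6*0 - 6*(-1)))*25) + 0 = (-1509 + (-15 + (6 + 0 + 6))*25) + 0 = (-1509 + (-15 + 12)*25) + 0 = (-1509 - 3*25) + 0 = (-1509 - 75) + 0 = -1584 + 0 = -1584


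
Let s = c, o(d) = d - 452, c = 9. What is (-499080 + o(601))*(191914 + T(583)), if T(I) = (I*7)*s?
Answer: -114077080633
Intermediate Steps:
o(d) = -452 + d
s = 9
T(I) = 63*I (T(I) = (I*7)*9 = (7*I)*9 = 63*I)
(-499080 + o(601))*(191914 + T(583)) = (-499080 + (-452 + 601))*(191914 + 63*583) = (-499080 + 149)*(191914 + 36729) = -498931*228643 = -114077080633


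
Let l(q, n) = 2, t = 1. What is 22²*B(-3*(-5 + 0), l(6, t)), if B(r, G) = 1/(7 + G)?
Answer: 484/9 ≈ 53.778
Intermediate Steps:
22²*B(-3*(-5 + 0), l(6, t)) = 22²/(7 + 2) = 484/9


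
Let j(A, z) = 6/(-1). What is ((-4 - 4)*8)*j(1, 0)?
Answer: 384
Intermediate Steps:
j(A, z) = -6 (j(A, z) = 6*(-1) = -6)
((-4 - 4)*8)*j(1, 0) = ((-4 - 4)*8)*(-6) = -8*8*(-6) = -64*(-6) = 384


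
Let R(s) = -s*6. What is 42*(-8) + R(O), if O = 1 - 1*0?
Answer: -342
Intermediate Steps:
O = 1 (O = 1 + 0 = 1)
R(s) = -6*s
42*(-8) + R(O) = 42*(-8) - 6*1 = -336 - 6 = -342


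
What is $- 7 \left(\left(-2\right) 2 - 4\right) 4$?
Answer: $224$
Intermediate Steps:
$- 7 \left(\left(-2\right) 2 - 4\right) 4 = - 7 \left(-4 - 4\right) 4 = - 7 \left(-8\right) 4 = - \left(-56\right) 4 = \left(-1\right) \left(-224\right) = 224$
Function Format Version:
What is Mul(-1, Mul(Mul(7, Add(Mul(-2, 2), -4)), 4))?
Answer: 224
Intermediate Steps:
Mul(-1, Mul(Mul(7, Add(Mul(-2, 2), -4)), 4)) = Mul(-1, Mul(Mul(7, Add(-4, -4)), 4)) = Mul(-1, Mul(Mul(7, -8), 4)) = Mul(-1, Mul(-56, 4)) = Mul(-1, -224) = 224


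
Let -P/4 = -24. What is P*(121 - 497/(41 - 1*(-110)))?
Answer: 1706304/151 ≈ 11300.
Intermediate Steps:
P = 96 (P = -4*(-24) = 96)
P*(121 - 497/(41 - 1*(-110))) = 96*(121 - 497/(41 - 1*(-110))) = 96*(121 - 497/(41 + 110)) = 96*(121 - 497/151) = 96*(17774/151) = 1706304/151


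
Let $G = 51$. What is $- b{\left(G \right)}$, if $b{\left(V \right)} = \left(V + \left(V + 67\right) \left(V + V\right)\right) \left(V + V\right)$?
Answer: $-1232874$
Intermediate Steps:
$b{\left(V \right)} = 2 V \left(V + 2 V \left(67 + V\right)\right)$ ($b{\left(V \right)} = \left(V + \left(67 + V\right) 2 V\right) 2 V = \left(V + 2 V \left(67 + V\right)\right) 2 V = 2 V \left(V + 2 V \left(67 + V\right)\right)$)
$- b{\left(G \right)} = - 51^{2} \left(270 + 4 \cdot 51\right) = - 2601 \left(270 + 204\right) = - 2601 \cdot 474 = \left(-1\right) 1232874 = -1232874$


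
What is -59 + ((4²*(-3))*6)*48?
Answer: -13883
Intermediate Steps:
-59 + ((4²*(-3))*6)*48 = -59 + ((16*(-3))*6)*48 = -59 - 48*6*48 = -59 - 288*48 = -59 - 13824 = -13883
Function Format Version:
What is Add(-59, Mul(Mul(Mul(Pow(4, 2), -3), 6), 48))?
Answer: -13883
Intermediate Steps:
Add(-59, Mul(Mul(Mul(Pow(4, 2), -3), 6), 48)) = Add(-59, Mul(Mul(Mul(16, -3), 6), 48)) = Add(-59, Mul(Mul(-48, 6), 48)) = Add(-59, Mul(-288, 48)) = Add(-59, -13824) = -13883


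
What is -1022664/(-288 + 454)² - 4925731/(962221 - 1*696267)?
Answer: -101928756223/1832157106 ≈ -55.633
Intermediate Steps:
-1022664/(-288 + 454)² - 4925731/(962221 - 1*696267) = -1022664/(166²) - 4925731/(962221 - 696267) = -1022664/27556 - 4925731/265954 = -1022664*1/27556 - 4925731*1/265954 = -255666/6889 - 4925731/265954 = -101928756223/1832157106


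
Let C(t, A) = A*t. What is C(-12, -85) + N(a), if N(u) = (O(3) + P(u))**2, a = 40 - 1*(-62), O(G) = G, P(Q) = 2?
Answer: 1045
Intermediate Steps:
a = 102 (a = 40 + 62 = 102)
N(u) = 25 (N(u) = (3 + 2)**2 = 5**2 = 25)
C(-12, -85) + N(a) = -85*(-12) + 25 = 1020 + 25 = 1045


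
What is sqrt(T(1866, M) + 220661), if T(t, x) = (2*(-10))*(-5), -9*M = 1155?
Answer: 3*sqrt(24529) ≈ 469.85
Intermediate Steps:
M = -385/3 (M = -1/9*1155 = -385/3 ≈ -128.33)
T(t, x) = 100 (T(t, x) = -20*(-5) = 100)
sqrt(T(1866, M) + 220661) = sqrt(100 + 220661) = sqrt(220761) = 3*sqrt(24529)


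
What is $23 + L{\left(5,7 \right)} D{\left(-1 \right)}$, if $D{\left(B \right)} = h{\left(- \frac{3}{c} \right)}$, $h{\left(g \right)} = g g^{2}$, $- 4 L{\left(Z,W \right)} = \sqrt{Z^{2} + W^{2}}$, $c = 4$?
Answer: $23 + \frac{27 \sqrt{74}}{256} \approx 23.907$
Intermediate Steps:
$L{\left(Z,W \right)} = - \frac{\sqrt{W^{2} + Z^{2}}}{4}$ ($L{\left(Z,W \right)} = - \frac{\sqrt{Z^{2} + W^{2}}}{4} = - \frac{\sqrt{W^{2} + Z^{2}}}{4}$)
$h{\left(g \right)} = g^{3}$
$D{\left(B \right)} = - \frac{27}{64}$ ($D{\left(B \right)} = \left(- \frac{3}{4}\right)^{3} = - \frac{27}{64}$)
$23 + L{\left(5,7 \right)} D{\left(-1 \right)} = 23 + - \frac{\sqrt{7^{2} + 5^{2}}}{4} \left(- \frac{27}{64}\right) = 23 + - \frac{\sqrt{49 + 25}}{4} \left(- \frac{27}{64}\right) = 23 + - \frac{\sqrt{74}}{4} \left(- \frac{27}{64}\right) = 23 + \frac{27 \sqrt{74}}{256}$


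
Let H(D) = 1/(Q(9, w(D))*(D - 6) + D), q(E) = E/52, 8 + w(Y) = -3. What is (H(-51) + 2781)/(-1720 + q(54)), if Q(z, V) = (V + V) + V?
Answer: -66160003/40894095 ≈ -1.6178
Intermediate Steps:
w(Y) = -11 (w(Y) = -8 - 3 = -11)
q(E) = E/52 (q(E) = E*(1/52) = E/52)
Q(z, V) = 3*V (Q(z, V) = 2*V + V = 3*V)
H(D) = 1/(198 - 32*D) (H(D) = 1/((3*(-11))*(D - 6) + D) = 1/(-33*(-6 + D) + D) = 1/((198 - 33*D) + D) = 1/(198 - 32*D))
(H(-51) + 2781)/(-1720 + q(54)) = (-1/(-198 + 32*(-51)) + 2781)/(-1720 + (1/52)*54) = (-1/(-198 - 1632) + 2781)/(-1720 + 27/26) = (-1/(-1830) + 2781)/(-44693/26) = (-1*(-1/1830) + 2781)*(-26/44693) = (1/1830 + 2781)*(-26/44693) = (5089231/1830)*(-26/44693) = -66160003/40894095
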